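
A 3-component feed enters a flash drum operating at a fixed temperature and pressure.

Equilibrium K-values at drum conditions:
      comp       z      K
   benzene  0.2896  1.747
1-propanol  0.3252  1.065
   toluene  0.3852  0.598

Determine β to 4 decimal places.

β = 0.4143

Rachford–Rice: g(β) = Σ zᵢ(Kᵢ−1)/(1+β(Kᵢ−1)) = 0.
g(0) = ΣzᵢKᵢ − 1 = 0.0826 and g(1) = 1 − Σzᵢ/Kᵢ = -0.1153, so a root lies in (0, 1).
Iterate (Newton) starting at β = 0.57:
  β = 0.5700: g = -0.02877, g' = -0.1855 → β = 0.4149
  β = 0.4149: g = -0.00012, g' = -0.1851 → β = 0.4143
Converged at β = 0.4143.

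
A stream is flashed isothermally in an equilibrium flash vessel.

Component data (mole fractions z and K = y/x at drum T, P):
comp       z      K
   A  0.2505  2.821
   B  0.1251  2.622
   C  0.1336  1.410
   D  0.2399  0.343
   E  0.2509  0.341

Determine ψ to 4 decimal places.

ψ = 0.3947

Newton–Raphson from ψ = 0.5:
  ψ = 0.5000: g = -0.08505, g' = -0.8154 → ψ = 0.3957
  ψ = 0.3957: g = -0.00081, g' = -0.8078 → ψ = 0.3947
Converged at ψ = 0.3947.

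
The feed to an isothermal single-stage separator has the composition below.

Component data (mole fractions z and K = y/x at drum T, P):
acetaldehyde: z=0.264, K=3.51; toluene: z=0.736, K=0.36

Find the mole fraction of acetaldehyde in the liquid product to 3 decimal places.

x_acetaldehyde = 0.203

Material balance + equilibrium reduce to Σ zᵢ(Kᵢ−1)/(1+ψ(Kᵢ−1)) = 0.
g(0) = ΣzᵢKᵢ − 1 = 0.192 and g(1) = 1 − Σzᵢ/Kᵢ = -1.120, so a root lies in (0, 1).
Binary case is linear: z₁(K₁−1)(1+ψ(K₂−1)) + z₂(K₂−1)(1+ψ(K₁−1)) = 0
⇒ ψ = [z₁(K₁−1)+z₂(K₂−1)] / [−(K₁−1)(K₂−1)] = 0.1916/1.6064 = 0.119
Compositions from xᵢ = zᵢ/(1+ψ(Kᵢ−1)), yᵢ = Kᵢxᵢ:
  acetaldehyde: x = 0.203, y = 0.713
  toluene: x = 0.797, y = 0.287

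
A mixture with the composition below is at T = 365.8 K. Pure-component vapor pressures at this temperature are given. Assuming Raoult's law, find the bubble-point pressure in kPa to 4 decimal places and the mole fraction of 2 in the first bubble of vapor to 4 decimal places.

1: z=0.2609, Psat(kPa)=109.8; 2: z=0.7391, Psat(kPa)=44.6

At the bubble point ψ → 0, so ΣzᵢKᵢ = 1 with Kᵢ = Pᵢˢᵃᵗ/P ⇒ P = ΣzᵢPᵢˢᵃᵗ.
P = 0.2609·109.8 + 0.7391·44.6 = 61.6107 kPa
yᵢ = zᵢPᵢˢᵃᵗ/P ⇒ y_2 = 0.7391·44.6/61.6107 = 0.5350

Pbub = 61.6107 kPa, y_2 = 0.5350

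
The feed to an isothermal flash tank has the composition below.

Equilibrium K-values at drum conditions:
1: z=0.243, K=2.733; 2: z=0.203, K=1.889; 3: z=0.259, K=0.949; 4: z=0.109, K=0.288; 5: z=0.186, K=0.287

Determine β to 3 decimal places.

Material balance + equilibrium reduce to Σ zᵢ(Kᵢ−1)/(1+β(Kᵢ−1)) = 0.
g(0) = ΣzᵢKᵢ − 1 = 0.378 and g(1) = 1 − Σzᵢ/Kᵢ = -0.496, so a root lies in (0, 1).
Newton iteration, β⁰ = 0.46:
  β = 0.460: g = 0.0361, g' = -0.639 → β = 0.517
  β = 0.517: g = -0.0004, g' = -0.654 → β = 0.516
Converged at β = 0.516.

β = 0.516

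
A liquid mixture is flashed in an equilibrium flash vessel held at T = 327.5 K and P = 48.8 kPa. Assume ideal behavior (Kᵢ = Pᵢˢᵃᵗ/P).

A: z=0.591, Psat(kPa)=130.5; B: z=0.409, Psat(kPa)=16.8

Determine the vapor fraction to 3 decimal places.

Raoult's law: Kᵢ = Pᵢˢᵃᵗ/P = Pᵢˢᵃᵗ/48.8.
  K_A = 130.5/48.8 = 2.67418, K_B = 16.8/48.8 = 0.34426
Newton iteration, ψ⁰ = 0.55:
  ψ = 0.550: g = 0.0956, g' = -0.879 → ψ = 0.659
  ψ = 0.659: g = -0.0016, g' = -0.920 → ψ = 0.657
Converged at ψ = 0.657.

ψ = 0.657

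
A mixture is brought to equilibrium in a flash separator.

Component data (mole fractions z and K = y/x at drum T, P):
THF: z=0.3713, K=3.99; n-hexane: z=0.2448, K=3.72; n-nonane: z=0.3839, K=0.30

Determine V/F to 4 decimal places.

Material balance + equilibrium reduce to Σ zᵢ(Kᵢ−1)/(1+V/F(Kᵢ−1)) = 0.
Check two-phase: ΣzᵢKᵢ = 2.5073 > 1 and Σzᵢ/Kᵢ = 1.4385 > 1, so g(0) = 1.5073 > 0 and g(1) = -0.4385 < 0.
Newton iteration, V/F⁰ = 0.5:
  V/F = 0.5000: g = 0.31368, g' = -1.3037 → V/F = 0.7406
  V/F = 0.7406: g = 0.00824, g' = -1.3317 → V/F = 0.7468
Converged at V/F = 0.7468.

V/F = 0.7468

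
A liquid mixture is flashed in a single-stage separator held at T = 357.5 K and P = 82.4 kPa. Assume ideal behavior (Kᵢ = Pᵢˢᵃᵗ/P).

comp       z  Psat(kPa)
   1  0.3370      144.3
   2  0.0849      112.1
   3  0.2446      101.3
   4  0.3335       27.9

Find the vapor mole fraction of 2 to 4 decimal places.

Raoult's law: Kᵢ = Pᵢˢᵃᵗ/P = Pᵢˢᵃᵗ/82.4.
  K_1 = 144.3/82.4 = 1.751214, K_2 = 112.1/82.4 = 1.360437, K_3 = 101.3/82.4 = 1.229369, K_4 = 27.9/82.4 = 0.338592
Rachford–Rice: g(V/F) = Σ zᵢ(Kᵢ−1)/(1+V/F(Kᵢ−1)) = 0.
Check two-phase: ΣzᵢKᵢ = 1.1193 > 1 and Σzᵢ/Kᵢ = 1.4388 > 1, so g(0) = 0.1193 > 0 and g(1) = -0.4388 < 0.
Iterate (Newton) starting at V/F = 0.5:
  V/F = 0.5000: g = -0.06928, g' = -0.4445 → V/F = 0.3441
  V/F = 0.3441: g = -0.00520, g' = -0.3844 → V/F = 0.3306
  V/F = 0.3306: g = -0.00002, g' = -0.3809 → V/F = 0.3305
Converged at V/F = 0.3305.
Compositions from xᵢ = zᵢ/(1+V/F(Kᵢ−1)), yᵢ = Kᵢxᵢ:
  1: x = 0.2700, y = 0.4728
  2: x = 0.0759, y = 0.1032
  3: x = 0.2274, y = 0.2795
  4: x = 0.4268, y = 0.1445

y_2 = 0.1032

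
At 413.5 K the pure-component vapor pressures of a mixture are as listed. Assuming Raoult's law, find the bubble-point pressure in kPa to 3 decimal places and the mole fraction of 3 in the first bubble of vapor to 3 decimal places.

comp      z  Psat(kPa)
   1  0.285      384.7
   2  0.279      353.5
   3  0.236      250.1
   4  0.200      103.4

Pbub = 287.970 kPa, y_3 = 0.205

At the bubble point ψ → 0, so ΣzᵢKᵢ = 1 with Kᵢ = Pᵢˢᵃᵗ/P ⇒ P = ΣzᵢPᵢˢᵃᵗ.
P = 0.285·384.7 + 0.279·353.5 + 0.236·250.1 + 0.200·103.4 = 287.970 kPa
yᵢ = zᵢPᵢˢᵃᵗ/P ⇒ y_3 = 0.236·250.1/287.970 = 0.205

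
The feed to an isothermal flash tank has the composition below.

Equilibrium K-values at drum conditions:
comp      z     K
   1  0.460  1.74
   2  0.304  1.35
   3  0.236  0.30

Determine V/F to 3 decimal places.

Rachford–Rice: g(V/F) = Σ zᵢ(Kᵢ−1)/(1+V/F(Kᵢ−1)) = 0.
g(0) = ΣzᵢKᵢ − 1 = 0.282 and g(1) = 1 − Σzᵢ/Kᵢ = -0.276, so a root lies in (0, 1).
Newton–Raphson from V/F = 0.5:
  V/F = 0.500: g = 0.0849, g' = -0.435 → V/F = 0.695
  V/F = 0.695: g = -0.0114, g' = -0.573 → V/F = 0.675
Converged at V/F = 0.675.

V/F = 0.675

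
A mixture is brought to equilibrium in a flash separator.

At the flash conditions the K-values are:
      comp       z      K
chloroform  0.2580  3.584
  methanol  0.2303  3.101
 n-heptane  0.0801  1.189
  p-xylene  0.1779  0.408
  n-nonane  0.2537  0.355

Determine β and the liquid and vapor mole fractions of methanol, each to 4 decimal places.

Newton–Raphson from β = 0.5:
  β = 0.5000: g = 0.14955, g' = -0.9278 → β = 0.6612
  β = 0.6612: g = 0.00376, g' = -0.9044 → β = 0.6653
Converged at β = 0.6653.
Compositions from xᵢ = zᵢ/(1+β(Kᵢ−1)), yᵢ = Kᵢxᵢ:
  chloroform: x = 0.0949, y = 0.3400
  methanol: x = 0.0960, y = 0.2978
  n-heptane: x = 0.0712, y = 0.0846
  p-xylene: x = 0.2935, y = 0.1198
  n-nonane: x = 0.4444, y = 0.1578

β = 0.6653, x_methanol = 0.0960, y_methanol = 0.2978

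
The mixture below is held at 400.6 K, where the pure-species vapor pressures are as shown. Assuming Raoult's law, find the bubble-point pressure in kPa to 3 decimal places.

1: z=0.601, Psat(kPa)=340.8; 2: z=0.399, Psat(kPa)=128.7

Pbub = 256.172 kPa

At the bubble point ψ → 0, so ΣzᵢKᵢ = 1 with Kᵢ = Pᵢˢᵃᵗ/P ⇒ P = ΣzᵢPᵢˢᵃᵗ.
P = 0.601·340.8 + 0.399·128.7 = 256.172 kPa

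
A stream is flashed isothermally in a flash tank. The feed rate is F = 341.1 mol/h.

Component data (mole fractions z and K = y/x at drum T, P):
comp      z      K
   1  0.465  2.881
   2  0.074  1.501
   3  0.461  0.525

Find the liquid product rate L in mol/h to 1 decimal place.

L = 54.1 mol/h

Material balance + equilibrium reduce to Σ zᵢ(Kᵢ−1)/(1+ψ(Kᵢ−1)) = 0.
Check two-phase: ΣzᵢKᵢ = 1.693 > 1 and Σzᵢ/Kᵢ = 1.089 > 1, so g(0) = 0.693 > 0 and g(1) = -0.089 < 0.
Newton iteration, ψ⁰ = 0.5:
  ψ = 0.500: g = 0.1932, g' = -0.628 → ψ = 0.808
  ψ = 0.808: g = 0.0182, g' = -0.542 → ψ = 0.841
Converged at ψ = 0.841.
Then V = ψ·F = 0.8414·341.1 = 287.0 mol/h and L = F − V = 54.1 mol/h.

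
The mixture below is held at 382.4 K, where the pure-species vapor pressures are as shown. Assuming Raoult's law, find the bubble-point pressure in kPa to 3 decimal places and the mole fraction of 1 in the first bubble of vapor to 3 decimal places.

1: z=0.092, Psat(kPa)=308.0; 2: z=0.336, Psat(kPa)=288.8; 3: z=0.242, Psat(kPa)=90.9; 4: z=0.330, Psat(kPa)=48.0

At the bubble point ψ → 0, so ΣzᵢKᵢ = 1 with Kᵢ = Pᵢˢᵃᵗ/P ⇒ P = ΣzᵢPᵢˢᵃᵗ.
P = 0.092·308.0 + 0.336·288.8 + 0.242·90.9 + 0.330·48.0 = 163.211 kPa
yᵢ = zᵢPᵢˢᵃᵗ/P ⇒ y_1 = 0.092·308.0/163.211 = 0.174

Pbub = 163.211 kPa, y_1 = 0.174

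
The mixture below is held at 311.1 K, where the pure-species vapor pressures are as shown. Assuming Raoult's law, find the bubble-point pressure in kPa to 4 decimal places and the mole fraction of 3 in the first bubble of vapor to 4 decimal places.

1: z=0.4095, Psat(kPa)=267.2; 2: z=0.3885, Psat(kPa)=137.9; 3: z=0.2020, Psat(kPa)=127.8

Pbub = 188.8081 kPa, y_3 = 0.1367

At the bubble point ψ → 0, so ΣzᵢKᵢ = 1 with Kᵢ = Pᵢˢᵃᵗ/P ⇒ P = ΣzᵢPᵢˢᵃᵗ.
P = 0.4095·267.2 + 0.3885·137.9 + 0.2020·127.8 = 188.8081 kPa
yᵢ = zᵢPᵢˢᵃᵗ/P ⇒ y_3 = 0.2020·127.8/188.8081 = 0.1367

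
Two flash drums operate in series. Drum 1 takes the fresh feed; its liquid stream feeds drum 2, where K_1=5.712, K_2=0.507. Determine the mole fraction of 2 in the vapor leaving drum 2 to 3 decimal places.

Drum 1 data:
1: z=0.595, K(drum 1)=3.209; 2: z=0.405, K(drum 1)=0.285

y_2 (drum 2) = 0.459

Drum 1:
Let ψ₁ = V/F and solve Σ zᵢ(Kᵢ−1)/(1+ψ₁(Kᵢ−1)) = 0.
Feasibility: ΣzᵢKᵢ = 2.025, Σzᵢ/Kᵢ = 1.606 — both > 1, two phases present.
Newton iteration, ψ₁⁰ = 0.5:
  ψ₁ = 0.500: g = 0.1738, g' = -1.157 → ψ₁ = 0.650
  ψ₁ = 0.650: g = -0.0017, g' = -1.212 → ψ₁ = 0.649
Converged at ψ₁ = 0.649.
Drum-1 compositions:
  1: x = 0.245, y = 0.785
  2: x = 0.755, y = 0.215
Drum-2 feed = drum-1 liquid: z₂ = (0.2445, 0.7555).
Drum 2:
Material balance + equilibrium reduce to Σ zᵢ(Kᵢ−1)/(1+ψ₂(Kᵢ−1)) = 0.
Feasibility: ΣzᵢKᵢ = 1.780, Σzᵢ/Kᵢ = 1.533 — both > 1, two phases present.
Newton iteration, ψ₂⁰ = 0.5:
  ψ₂ = 0.500: g = -0.1510, g' = -0.805 → ψ₂ = 0.313
  ψ₂ = 0.313: g = 0.0256, g' = -1.144 → ψ₂ = 0.335
  ψ₂ = 0.335: g = 0.0007, g' = -1.080 → ψ₂ = 0.336
Converged at ψ₂ = 0.336.
  1: x = 0.095, y = 0.541
  2: x = 0.905, y = 0.459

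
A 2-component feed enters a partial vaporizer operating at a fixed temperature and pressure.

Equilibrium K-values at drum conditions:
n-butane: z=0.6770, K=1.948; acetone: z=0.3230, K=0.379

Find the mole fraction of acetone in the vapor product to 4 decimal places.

y_acetone = 0.2290

Rachford–Rice: g(V/F) = Σ zᵢ(Kᵢ−1)/(1+V/F(Kᵢ−1)) = 0.
g(0) = ΣzᵢKᵢ − 1 = 0.4412 and g(1) = 1 − Σzᵢ/Kᵢ = -0.1998, so a root lies in (0, 1).
Iterate (Newton) starting at V/F = 0.4:
  V/F = 0.4000: g = 0.19846, g' = -0.5404 → V/F = 0.7673
  V/F = 0.7673: g = -0.01160, g' = -0.6584 → V/F = 0.7497
  V/F = 0.7497: g = -0.00013, g' = -0.6440 → V/F = 0.7495
Converged at V/F = 0.7495.
Compositions from xᵢ = zᵢ/(1+V/F(Kᵢ−1)), yᵢ = Kᵢxᵢ:
  n-butane: x = 0.3958, y = 0.7710
  acetone: x = 0.6042, y = 0.2290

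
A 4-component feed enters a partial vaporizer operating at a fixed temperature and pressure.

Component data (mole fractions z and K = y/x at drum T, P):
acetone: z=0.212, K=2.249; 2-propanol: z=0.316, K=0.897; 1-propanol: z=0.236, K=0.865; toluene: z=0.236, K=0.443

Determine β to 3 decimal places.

Iterate (Newton) starting at β = 0.5:
  β = 0.500: g = -0.0877, g' = -0.275 → β = 0.181
  β = 0.181: g = 0.0040, g' = -0.319 → β = 0.193
Converged at β = 0.193.

β = 0.193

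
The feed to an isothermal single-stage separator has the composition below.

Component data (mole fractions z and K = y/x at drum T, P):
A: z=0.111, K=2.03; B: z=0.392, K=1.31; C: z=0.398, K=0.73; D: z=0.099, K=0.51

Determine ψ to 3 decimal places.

ψ = 0.451

Rachford–Rice: g(ψ) = Σ zᵢ(Kᵢ−1)/(1+ψ(Kᵢ−1)) = 0.
g(0) = ΣzᵢKᵢ − 1 = 0.080 and g(1) = 1 − Σzᵢ/Kᵢ = -0.093, so a root lies in (0, 1).
Iterate (Newton) starting at ψ = 0.5:
  ψ = 0.500: g = -0.0078, g' = -0.160 → ψ = 0.451
Converged at ψ = 0.451.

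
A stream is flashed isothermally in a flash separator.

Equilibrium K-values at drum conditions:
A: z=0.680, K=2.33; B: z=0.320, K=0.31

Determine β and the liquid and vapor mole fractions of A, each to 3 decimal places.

β = 0.745, x_A = 0.342, y_A = 0.796

Material balance + equilibrium reduce to Σ zᵢ(Kᵢ−1)/(1+β(Kᵢ−1)) = 0.
Check two-phase: ΣzᵢKᵢ = 1.684 > 1 and Σzᵢ/Kᵢ = 1.324 > 1, so g(0) = 0.684 > 0 and g(1) = -0.324 < 0.
Iterate (Newton) starting at β = 0.5:
  β = 0.500: g = 0.2061, g' = -0.789 → β = 0.761
  β = 0.761: g = -0.0156, g' = -0.973 → β = 0.745
Converged at β = 0.745.
Compositions from xᵢ = zᵢ/(1+β(Kᵢ−1)), yᵢ = Kᵢxᵢ:
  A: x = 0.342, y = 0.796
  B: x = 0.658, y = 0.204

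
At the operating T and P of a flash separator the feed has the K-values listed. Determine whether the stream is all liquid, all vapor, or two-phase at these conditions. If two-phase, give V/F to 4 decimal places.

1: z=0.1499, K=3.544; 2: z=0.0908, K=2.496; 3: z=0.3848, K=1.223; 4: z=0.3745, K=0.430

ΣzᵢKᵢ = 1.3895; Σzᵢ/Kᵢ = 1.2642.
Both exceed 1, so a two-phase solution exists.
Let ψ = V/F and solve Σ zᵢ(Kᵢ−1)/(1+ψ(Kᵢ−1)) = 0.
Iterate (Newton) starting at ψ = 0.3:
  ψ = 0.3000: g = 0.13297, g' = -0.6027 → ψ = 0.5206
  ψ = 0.5206: g = 0.01376, g' = -0.5052 → ψ = 0.5479
Converged at ψ = 0.5479.

two-phase, V/F = 0.5479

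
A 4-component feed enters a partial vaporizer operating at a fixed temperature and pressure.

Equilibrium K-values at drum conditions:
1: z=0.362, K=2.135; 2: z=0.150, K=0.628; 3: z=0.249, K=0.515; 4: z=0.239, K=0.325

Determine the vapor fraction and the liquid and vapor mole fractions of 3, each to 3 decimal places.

ψ = 0.119, x_3 = 0.264, y_3 = 0.136

Let ψ = V/F and solve Σ zᵢ(Kᵢ−1)/(1+ψ(Kᵢ−1)) = 0.
Feasibility: ΣzᵢKᵢ = 1.073, Σzᵢ/Kᵢ = 1.627 — both > 1, two phases present.
Newton iteration, ψ⁰ = 0.54:
  ψ = 0.540: g = -0.2326, g' = -0.589 → ψ = 0.145
  ψ = 0.145: g = -0.0150, g' = -0.569 → ψ = 0.119
Converged at ψ = 0.119.
Compositions from xᵢ = zᵢ/(1+ψ(Kᵢ−1)), yᵢ = Kᵢxᵢ:
  1: x = 0.319, y = 0.681
  2: x = 0.157, y = 0.099
  3: x = 0.264, y = 0.136
  4: x = 0.260, y = 0.084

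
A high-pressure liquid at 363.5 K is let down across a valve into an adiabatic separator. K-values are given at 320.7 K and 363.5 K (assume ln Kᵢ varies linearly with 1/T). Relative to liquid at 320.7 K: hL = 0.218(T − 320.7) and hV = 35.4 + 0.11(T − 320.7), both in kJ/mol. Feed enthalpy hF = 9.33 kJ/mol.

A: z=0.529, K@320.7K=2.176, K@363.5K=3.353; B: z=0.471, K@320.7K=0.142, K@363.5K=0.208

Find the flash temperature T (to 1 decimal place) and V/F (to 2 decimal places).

T = 324.0 K, V/F = 0.25

Adiabatic flash: solve Rachford–Rice at each trial T, then check hF = ψ·hV(T) + (1−ψ)·hL(T).
  T = 320.7 K: K = (2.176, 0.142), RR gives ψ = 0.216, H_out = 7.648 kJ/mol
  T = 363.5 K: K = (3.353, 0.208), RR gives ψ = 0.468, H_out = 23.727 kJ/mol
  T = 342.1 K: K = (2.738, 0.174), RR gives ψ = 0.369, H_out = 16.887 kJ/mol
  T = 331.4 K: K = (2.450, 0.158), RR gives ψ = 0.303, H_out = 12.715 kJ/mol
  T = 326.0 K: K = (2.310, 0.150), RR gives ψ = 0.263, H_out = 10.299 kJ/mol
  T = 323.4 K: K = (2.244, 0.146), RR gives ψ = 0.241, H_out = 9.038 kJ/mol
  T = 324.7 K: K = (2.277, 0.148), RR gives ψ = 0.252, H_out = 9.677 kJ/mol
Linear interpolation between T = 323.4 (H_out = 9.038) and T = 324.7 (H_out = 9.677) on hF = 9.33 gives T ≈ 324.0 K, at which ψ = 0.25.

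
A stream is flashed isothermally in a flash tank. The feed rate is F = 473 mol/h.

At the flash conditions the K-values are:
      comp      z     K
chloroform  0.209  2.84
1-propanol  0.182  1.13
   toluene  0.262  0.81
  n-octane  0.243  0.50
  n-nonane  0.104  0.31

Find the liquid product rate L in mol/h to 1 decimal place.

Iterate (Newton) starting at ψ = 0.5:
  ψ = 0.500: g = -0.1041, g' = -0.430 → ψ = 0.258
  ψ = 0.258: g = 0.0046, g' = -0.492 → ψ = 0.267
Converged at ψ = 0.267.
Then V = ψ·F = 0.2672·473 = 126.4 mol/h and L = F − V = 346.6 mol/h.

L = 346.6 mol/h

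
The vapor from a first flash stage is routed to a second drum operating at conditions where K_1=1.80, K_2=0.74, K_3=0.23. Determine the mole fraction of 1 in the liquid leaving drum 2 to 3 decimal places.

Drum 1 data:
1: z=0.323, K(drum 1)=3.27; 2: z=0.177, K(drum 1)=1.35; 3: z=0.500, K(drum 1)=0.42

Drum 1:
Newton–Raphson from ψ₁ = 0.53:
  ψ₁ = 0.530: g = -0.0336, g' = -0.709 → ψ₁ = 0.483
Converged at ψ₁ = 0.483.
Drum-1 compositions:
  1: x = 0.154, y = 0.504
  2: x = 0.151, y = 0.204
  3: x = 0.694, y = 0.292
Drum-2 feed = drum-1 vapor: z₂ = (0.5039, 0.2044, 0.2917).
Drum 2:
Let ψ₂ = V/F and solve Σ zᵢ(Kᵢ−1)/(1+ψ₂(Kᵢ−1)) = 0.
Feasibility: ΣzᵢKᵢ = 1.125, Σzᵢ/Kᵢ = 1.824 — both > 1, two phases present.
Iterate (Newton) starting at ψ₂ = 0.5:
  ψ₂ = 0.500: g = -0.1383, g' = -0.640 → ψ₂ = 0.284
  ψ₂ = 0.284: g = -0.0163, g' = -0.514 → ψ₂ = 0.252
Converged at ψ₂ = 0.252.
  1: x = 0.419, y = 0.755
  2: x = 0.219, y = 0.162
  3: x = 0.362, y = 0.083

x_1 (drum 2) = 0.419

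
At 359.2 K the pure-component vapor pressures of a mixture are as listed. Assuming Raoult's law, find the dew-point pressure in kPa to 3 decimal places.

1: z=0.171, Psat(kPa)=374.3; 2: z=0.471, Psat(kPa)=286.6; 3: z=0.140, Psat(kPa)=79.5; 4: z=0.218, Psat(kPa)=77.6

Pdew = 149.913 kPa

At the dew point ψ → 1, so Σzᵢ/Kᵢ = 1 with Kᵢ = Pᵢˢᵃᵗ/P ⇒ 1/P = Σzᵢ/Pᵢˢᵃᵗ.
1/P = 0.171/374.3 + 0.471/286.6 + 0.140/79.5 + 0.218/77.6 = 0.006671 ⇒ P = 149.913 kPa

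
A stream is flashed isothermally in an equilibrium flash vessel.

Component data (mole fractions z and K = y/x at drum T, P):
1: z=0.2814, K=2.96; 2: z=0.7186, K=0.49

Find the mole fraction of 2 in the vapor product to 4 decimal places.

y_2 = 0.3888

Iterate (Newton) starting at β = 0.5:
  β = 0.5000: g = -0.21337, g' = -0.6125 → β = 0.1516
  β = 0.1516: g = 0.02797, g' = -0.8620 → β = 0.1841
  β = 0.1841: g = 0.00084, g' = -0.8114 → β = 0.1851
Converged at β = 0.1851.
Compositions from xᵢ = zᵢ/(1+β(Kᵢ−1)), yᵢ = Kᵢxᵢ:
  1: x = 0.2065, y = 0.6112
  2: x = 0.7935, y = 0.3888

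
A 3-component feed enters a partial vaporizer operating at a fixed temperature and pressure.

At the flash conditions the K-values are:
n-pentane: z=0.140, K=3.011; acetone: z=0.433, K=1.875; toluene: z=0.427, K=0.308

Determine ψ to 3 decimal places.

ψ = 0.437

Material balance + equilibrium reduce to Σ zᵢ(Kᵢ−1)/(1+ψ(Kᵢ−1)) = 0.
Feasibility: ΣzᵢKᵢ = 1.365, Σzᵢ/Kᵢ = 1.664 — both > 1, two phases present.
Newton–Raphson from ψ = 0.5:
  ψ = 0.500: g = -0.0479, g' = -0.779 → ψ = 0.439
  ψ = 0.439: g = -0.0008, g' = -0.754 → ψ = 0.437
Converged at ψ = 0.437.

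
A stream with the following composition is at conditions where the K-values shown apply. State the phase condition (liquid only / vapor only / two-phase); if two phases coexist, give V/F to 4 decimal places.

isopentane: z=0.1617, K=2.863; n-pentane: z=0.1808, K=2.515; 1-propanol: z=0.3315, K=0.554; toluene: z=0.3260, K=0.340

two-phase, V/F = 0.2244

ΣzᵢKᵢ = 1.2122; Σzᵢ/Kᵢ = 1.6856.
Both exceed 1, so a two-phase solution exists.
Let ψ = V/F and solve Σ zᵢ(Kᵢ−1)/(1+ψ(Kᵢ−1)) = 0.
Newton iteration, ψ⁰ = 0.4:
  ψ = 0.4000: g = -0.12912, g' = -0.7050 → ψ = 0.2169
  ψ = 0.2169: g = 0.00597, g' = -0.7941 → ψ = 0.2244
Converged at ψ = 0.2244.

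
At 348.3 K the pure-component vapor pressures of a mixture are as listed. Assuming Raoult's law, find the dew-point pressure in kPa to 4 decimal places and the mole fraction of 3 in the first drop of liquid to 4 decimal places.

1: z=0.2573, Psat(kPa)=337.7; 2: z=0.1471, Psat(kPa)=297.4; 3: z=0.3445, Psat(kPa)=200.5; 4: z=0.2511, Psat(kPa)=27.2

Pdew = 81.9245 kPa, x_3 = 0.1408

At the dew point ψ → 1, so Σzᵢ/Kᵢ = 1 with Kᵢ = Pᵢˢᵃᵗ/P ⇒ 1/P = Σzᵢ/Pᵢˢᵃᵗ.
1/P = 0.2573/337.7 + 0.1471/297.4 + 0.3445/200.5 + 0.2511/27.2 = 0.0122064 ⇒ P = 81.9245 kPa
xᵢ = zᵢP/Pᵢˢᵃᵗ ⇒ x_3 = 0.3445·81.9245/200.5 = 0.1408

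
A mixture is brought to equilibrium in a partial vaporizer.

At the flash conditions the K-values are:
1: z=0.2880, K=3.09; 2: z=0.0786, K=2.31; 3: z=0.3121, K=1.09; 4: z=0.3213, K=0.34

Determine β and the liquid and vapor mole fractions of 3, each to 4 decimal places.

Let β = V/F and solve Σ zᵢ(Kᵢ−1)/(1+β(Kᵢ−1)) = 0.
Feasibility: ΣzᵢKᵢ = 1.5209, Σzᵢ/Kᵢ = 1.3586 — both > 1, two phases present.
Newton iteration, β⁰ = 0.47:
  β = 0.4700: g = 0.08691, g' = -0.6683 → β = 0.6000
  β = 0.6000: g = 0.00023, g' = -0.6758 → β = 0.6004
Converged at β = 0.6004.
Compositions from xᵢ = zᵢ/(1+β(Kᵢ−1)), yᵢ = Kᵢxᵢ:
  1: x = 0.1277, y = 0.3947
  2: x = 0.0440, y = 0.1016
  3: x = 0.2961, y = 0.3227
  4: x = 0.5322, y = 0.1809

β = 0.6004, x_3 = 0.2961, y_3 = 0.3227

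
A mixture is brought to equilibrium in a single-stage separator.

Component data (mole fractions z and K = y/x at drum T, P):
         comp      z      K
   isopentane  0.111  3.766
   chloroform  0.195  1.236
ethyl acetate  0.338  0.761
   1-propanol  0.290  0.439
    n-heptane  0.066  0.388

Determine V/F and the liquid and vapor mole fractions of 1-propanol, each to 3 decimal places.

V/F = 0.082, x_1-propanol = 0.304, y_1-propanol = 0.133

Material balance + equilibrium reduce to Σ zᵢ(Kᵢ−1)/(1+V/F(Kᵢ−1)) = 0.
Check two-phase: ΣzᵢKᵢ = 1.069 > 1 and Σzᵢ/Kᵢ = 1.462 > 1, so g(0) = 0.069 > 0 and g(1) = -0.462 < 0.
Newton iteration, V/F⁰ = 0.61:
  V/F = 0.610: g = -0.2519, g' = -0.426 → V/F = 0.019
  V/F = 0.019: g = 0.0510, g' = -0.915 → V/F = 0.075
  V/F = 0.075: g = 0.0052, g' = -0.740 → V/F = 0.082
Converged at V/F = 0.082.
Compositions from xᵢ = zᵢ/(1+V/F(Kᵢ−1)), yᵢ = Kᵢxᵢ:
  isopentane: x = 0.090, y = 0.341
  chloroform: x = 0.191, y = 0.236
  ethyl acetate: x = 0.345, y = 0.262
  1-propanol: x = 0.304, y = 0.133
  n-heptane: x = 0.069, y = 0.027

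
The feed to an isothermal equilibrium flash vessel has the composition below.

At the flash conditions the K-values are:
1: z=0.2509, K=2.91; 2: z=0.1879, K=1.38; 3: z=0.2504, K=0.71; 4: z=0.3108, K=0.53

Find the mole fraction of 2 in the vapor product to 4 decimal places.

Rachford–Rice: g(β) = Σ zᵢ(Kᵢ−1)/(1+β(Kᵢ−1)) = 0.
Check two-phase: ΣzᵢKᵢ = 1.3319 > 1 and Σzᵢ/Kᵢ = 1.1615 > 1, so g(0) = 0.3319 > 0 and g(1) = -0.1615 < 0.
Newton–Raphson from β = 0.5:
  β = 0.5000: g = 0.02925, g' = -0.4048 → β = 0.5723
  β = 0.5723: g = 0.00073, g' = -0.3860 → β = 0.5741
Converged at β = 0.5741.
Compositions from xᵢ = zᵢ/(1+β(Kᵢ−1)), yᵢ = Kᵢxᵢ:
  1: x = 0.1197, y = 0.3482
  2: x = 0.1542, y = 0.2129
  3: x = 0.3004, y = 0.2133
  4: x = 0.4257, y = 0.2256

y_2 = 0.2129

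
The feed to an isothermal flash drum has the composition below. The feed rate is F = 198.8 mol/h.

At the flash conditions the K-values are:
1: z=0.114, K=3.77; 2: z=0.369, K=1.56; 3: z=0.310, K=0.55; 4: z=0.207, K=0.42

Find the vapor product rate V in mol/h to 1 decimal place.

Material balance + equilibrium reduce to Σ zᵢ(Kᵢ−1)/(1+ψ(Kᵢ−1)) = 0.
Feasibility: ΣzᵢKᵢ = 1.263, Σzᵢ/Kᵢ = 1.323 — both > 1, two phases present.
Newton–Raphson from ψ = 0.42:
  ψ = 0.420: g = -0.0175, g' = -0.480 → ψ = 0.384
Converged at ψ = 0.384.
Then V = ψ·F = 0.3840·198.8 = 76.3 mol/h and L = F − V = 122.5 mol/h.

V = 76.3 mol/h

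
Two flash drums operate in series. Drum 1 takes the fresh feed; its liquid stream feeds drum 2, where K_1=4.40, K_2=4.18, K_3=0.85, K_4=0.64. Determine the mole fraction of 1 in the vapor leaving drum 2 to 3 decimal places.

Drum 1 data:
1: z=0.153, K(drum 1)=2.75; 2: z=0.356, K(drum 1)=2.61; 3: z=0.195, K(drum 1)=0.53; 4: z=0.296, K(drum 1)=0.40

Drum 1:
Let ψ₁ = V/F and solve Σ zᵢ(Kᵢ−1)/(1+ψ₁(Kᵢ−1)) = 0.
g(0) = ΣzᵢKᵢ − 1 = 0.572 and g(1) = 1 − Σzᵢ/Kᵢ = -0.300, so a root lies in (0, 1).
Newton–Raphson from ψ₁ = 0.62:
  ψ₁ = 0.620: g = 0.0031, g' = -0.695 → ψ₁ = 0.624
Converged at ψ₁ = 0.624.
Drum-1 compositions:
  1: x = 0.073, y = 0.201
  2: x = 0.178, y = 0.463
  3: x = 0.276, y = 0.146
  4: x = 0.473, y = 0.189
Drum-2 feed = drum-1 liquid: z₂ = (0.0731, 0.1775, 0.2760, 0.4734).
Drum 2:
Let ψ₂ = V/F and solve Σ zᵢ(Kᵢ−1)/(1+ψ₂(Kᵢ−1)) = 0.
Feasibility: ΣzᵢKᵢ = 1.601, Σzᵢ/Kᵢ = 1.123 — both > 1, two phases present.
Iterate (Newton) starting at ψ₂ = 0.5:
  ψ₂ = 0.500: g = 0.0574, g' = -0.482 → ψ₂ = 0.619
  ψ₂ = 0.619: g = 0.0053, g' = -0.400 → ψ₂ = 0.632
Converged at ψ₂ = 0.632.
  1: x = 0.023, y = 0.102
  2: x = 0.059, y = 0.246
  3: x = 0.305, y = 0.259
  4: x = 0.613, y = 0.392

y_1 (drum 2) = 0.102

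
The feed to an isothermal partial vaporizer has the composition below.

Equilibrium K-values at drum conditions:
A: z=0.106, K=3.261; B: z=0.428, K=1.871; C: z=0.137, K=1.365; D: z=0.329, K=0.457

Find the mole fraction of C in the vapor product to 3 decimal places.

Rachford–Rice: g(ψ) = Σ zᵢ(Kᵢ−1)/(1+ψ(Kᵢ−1)) = 0.
Check two-phase: ΣzᵢKᵢ = 1.484 > 1 and Σzᵢ/Kᵢ = 1.082 > 1, so g(0) = 0.484 > 0 and g(1) = -0.082 < 0.
Newton iteration, ψ⁰ = 0.5:
  ψ = 0.500: g = 0.1692, g' = -0.473 → ψ = 0.858
  ψ = 0.858: g = -0.0015, g' = -0.520 → ψ = 0.855
Converged at ψ = 0.855.
Compositions from xᵢ = zᵢ/(1+ψ(Kᵢ−1)), yᵢ = Kᵢxᵢ:
  A: x = 0.036, y = 0.118
  B: x = 0.245, y = 0.459
  C: x = 0.104, y = 0.143
  D: x = 0.614, y = 0.281

y_C = 0.143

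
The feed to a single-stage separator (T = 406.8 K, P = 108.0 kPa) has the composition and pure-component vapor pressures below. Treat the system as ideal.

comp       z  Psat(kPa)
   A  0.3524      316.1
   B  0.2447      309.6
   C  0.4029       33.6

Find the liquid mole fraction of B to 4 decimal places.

x_B = 0.1101

Raoult's law: Kᵢ = Pᵢˢᵃᵗ/P = Pᵢˢᵃᵗ/108.0.
  K_A = 316.1/108.0 = 2.926852, K_B = 309.6/108.0 = 2.866667, K_C = 33.6/108.0 = 0.311111
Material balance + equilibrium reduce to Σ zᵢ(Kᵢ−1)/(1+ψ(Kᵢ−1)) = 0.
g(0) = ΣzᵢKᵢ − 1 = 0.8582 and g(1) = 1 − Σzᵢ/Kᵢ = -0.5008, so a root lies in (0, 1).
Newton–Raphson from ψ = 0.53:
  ψ = 0.5300: g = 0.12839, g' = -1.0101 → ψ = 0.6571
  ψ = 0.6571: g = -0.00233, g' = -1.0650 → ψ = 0.6549
Converged at ψ = 0.6549.
Compositions from xᵢ = zᵢ/(1+ψ(Kᵢ−1)), yᵢ = Kᵢxᵢ:
  A: x = 0.1558, y = 0.4560
  B: x = 0.1101, y = 0.3156
  C: x = 0.7341, y = 0.2284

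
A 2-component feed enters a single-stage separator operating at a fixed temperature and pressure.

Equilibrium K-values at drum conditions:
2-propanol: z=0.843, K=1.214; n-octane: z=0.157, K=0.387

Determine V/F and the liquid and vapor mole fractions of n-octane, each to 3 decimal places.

Material balance + equilibrium reduce to Σ zᵢ(Kᵢ−1)/(1+V/F(Kᵢ−1)) = 0.
g(0) = ΣzᵢKᵢ − 1 = 0.084 and g(1) = 1 − Σzᵢ/Kᵢ = -0.100, so a root lies in (0, 1).
Newton–Raphson from V/F = 0.6:
  V/F = 0.600: g = 0.0076, g' = -0.178 → V/F = 0.643
  V/F = 0.643: g = -0.0003, g' = -0.191 → V/F = 0.642
Converged at V/F = 0.642.
Compositions from xᵢ = zᵢ/(1+V/F(Kᵢ−1)), yᵢ = Kᵢxᵢ:
  2-propanol: x = 0.741, y = 0.900
  n-octane: x = 0.259, y = 0.100

V/F = 0.642, x_n-octane = 0.259, y_n-octane = 0.100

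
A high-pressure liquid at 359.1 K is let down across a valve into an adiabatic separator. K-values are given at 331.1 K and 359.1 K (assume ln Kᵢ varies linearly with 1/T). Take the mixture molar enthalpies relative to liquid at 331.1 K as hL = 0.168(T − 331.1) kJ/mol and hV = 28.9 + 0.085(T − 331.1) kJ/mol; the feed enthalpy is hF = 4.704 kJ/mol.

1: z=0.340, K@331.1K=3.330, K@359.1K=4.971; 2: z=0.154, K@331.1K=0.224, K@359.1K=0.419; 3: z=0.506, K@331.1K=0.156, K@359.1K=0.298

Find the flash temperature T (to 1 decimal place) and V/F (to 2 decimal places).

T = 333.7 K, V/F = 0.15

Adiabatic flash: solve Rachford–Rice at each trial T, then check hF = ψ·hV(T) + (1−ψ)·hL(T).
  T = 331.1 K: K = (3.330, 0.224, 0.156), RR gives ψ = 0.127, H_out = 3.677 kJ/mol
  T = 359.1 K: K = (4.971, 0.419, 0.298), RR gives ψ = 0.338, H_out = 13.676 kJ/mol
  T = 345.1 K: K = (4.102, 0.310, 0.218), RR gives ψ = 0.234, H_out = 8.850 kJ/mol
  T = 338.1 K: K = (3.704, 0.265, 0.185), RR gives ψ = 0.183, H_out = 6.352 kJ/mol
  T = 334.6 K: K = (3.514, 0.244, 0.170), RR gives ψ = 0.156, H_out = 5.043 kJ/mol
  T = 332.9 K: K = (3.424, 0.234, 0.163), RR gives ψ = 0.142, H_out = 4.388 kJ/mol
Linear interpolation between T = 332.9 (H_out = 4.388) and T = 334.6 (H_out = 5.043) on hF = 4.704 gives T ≈ 333.7 K, at which ψ = 0.15.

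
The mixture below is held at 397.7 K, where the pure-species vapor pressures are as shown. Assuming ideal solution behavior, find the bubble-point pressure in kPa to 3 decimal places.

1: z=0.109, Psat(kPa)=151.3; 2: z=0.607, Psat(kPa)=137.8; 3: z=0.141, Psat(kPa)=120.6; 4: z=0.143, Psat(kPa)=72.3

At the bubble point ψ → 0, so ΣzᵢKᵢ = 1 with Kᵢ = Pᵢˢᵃᵗ/P ⇒ P = ΣzᵢPᵢˢᵃᵗ.
P = 0.109·151.3 + 0.607·137.8 + 0.141·120.6 + 0.143·72.3 = 127.480 kPa

Pbub = 127.480 kPa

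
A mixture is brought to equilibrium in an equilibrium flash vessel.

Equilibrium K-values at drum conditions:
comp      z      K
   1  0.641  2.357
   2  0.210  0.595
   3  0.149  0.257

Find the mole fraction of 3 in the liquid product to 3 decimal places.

Iterate (Newton) starting at V/F = 0.5:
  V/F = 0.500: g = 0.2354, g' = -0.681 → V/F = 0.846
  V/F = 0.846: g = -0.0221, g' = -0.931 → V/F = 0.822
  V/F = 0.822: g = -0.0006, g' = -0.884 → V/F = 0.821
Converged at V/F = 0.821.
Compositions from xᵢ = zᵢ/(1+V/F(Kᵢ−1)), yᵢ = Kᵢxᵢ:
  1: x = 0.303, y = 0.715
  2: x = 0.315, y = 0.187
  3: x = 0.382, y = 0.098

x_3 = 0.382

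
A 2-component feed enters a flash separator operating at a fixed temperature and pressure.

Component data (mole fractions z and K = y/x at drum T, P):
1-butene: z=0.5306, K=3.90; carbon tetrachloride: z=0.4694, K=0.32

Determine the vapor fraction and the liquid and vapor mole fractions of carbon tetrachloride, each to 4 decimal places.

ψ = 0.6184, x_carbon tetrachloride = 0.8101, y_carbon tetrachloride = 0.2592

Newton–Raphson from ψ = 0.38:
  ψ = 0.3800: g = 0.30163, g' = -1.4046 → ψ = 0.5947
  ψ = 0.5947: g = 0.02879, g' = -1.2130 → ψ = 0.6185
  ψ = 0.6185: g = -0.00005, g' = -1.2183 → ψ = 0.6184
Converged at ψ = 0.6184.
Compositions from xᵢ = zᵢ/(1+ψ(Kᵢ−1)), yᵢ = Kᵢxᵢ:
  1-butene: x = 0.1899, y = 0.7408
  carbon tetrachloride: x = 0.8101, y = 0.2592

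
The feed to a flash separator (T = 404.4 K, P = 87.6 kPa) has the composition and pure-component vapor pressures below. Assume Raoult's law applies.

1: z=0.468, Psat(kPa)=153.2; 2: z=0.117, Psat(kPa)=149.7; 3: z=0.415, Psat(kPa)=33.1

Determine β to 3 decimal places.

Raoult's law: Kᵢ = Pᵢˢᵃᵗ/P = Pᵢˢᵃᵗ/87.6.
  K_1 = 153.2/87.6 = 1.74886, K_2 = 149.7/87.6 = 1.70890, K_3 = 33.1/87.6 = 0.37785
Material balance + equilibrium reduce to Σ zᵢ(Kᵢ−1)/(1+β(Kᵢ−1)) = 0.
Check two-phase: ΣzᵢKᵢ = 1.175 > 1 and Σzᵢ/Kᵢ = 1.434 > 1, so g(0) = 0.175 > 0 and g(1) = -0.434 < 0.
Newton–Raphson from β = 0.46:
  β = 0.460: g = -0.0385, g' = -0.494 → β = 0.382
  β = 0.382: g = -0.0009, g' = -0.472 → β = 0.380
Converged at β = 0.380.

β = 0.380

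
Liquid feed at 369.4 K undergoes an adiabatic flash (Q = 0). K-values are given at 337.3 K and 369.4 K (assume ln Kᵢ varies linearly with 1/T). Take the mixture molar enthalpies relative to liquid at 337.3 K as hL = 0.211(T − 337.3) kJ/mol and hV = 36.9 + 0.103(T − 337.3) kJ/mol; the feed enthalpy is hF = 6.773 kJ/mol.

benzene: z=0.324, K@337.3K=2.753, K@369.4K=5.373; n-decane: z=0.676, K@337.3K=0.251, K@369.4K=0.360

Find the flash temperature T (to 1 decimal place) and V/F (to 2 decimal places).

T = 344.6 K, V/F = 0.14

Adiabatic flash: solve Rachford–Rice at each trial T, then check hF = ψ·hV(T) + (1−ψ)·hL(T).
  T = 337.3 K: K = (2.753, 0.251), RR gives ψ = 0.047, H_out = 1.733 kJ/mol
  T = 369.4 K: K = (5.373, 0.360), RR gives ψ = 0.352, H_out = 18.530 kJ/mol
  T = 353.4 K: K = (3.909, 0.303), RR gives ψ = 0.233, H_out = 11.576 kJ/mol
  T = 345.4 K: K = (3.297, 0.277), RR gives ψ = 0.154, H_out = 7.246 kJ/mol
  T = 341.4 K: K = (3.020, 0.264), RR gives ψ = 0.105, H_out = 4.707 kJ/mol
  T = 343.4 K: K = (3.156, 0.270), RR gives ψ = 0.130, H_out = 6.015 kJ/mol
Linear interpolation between T = 343.4 (H_out = 6.015) and T = 345.4 (H_out = 7.246) on hF = 6.773 gives T ≈ 344.6 K, at which ψ = 0.14.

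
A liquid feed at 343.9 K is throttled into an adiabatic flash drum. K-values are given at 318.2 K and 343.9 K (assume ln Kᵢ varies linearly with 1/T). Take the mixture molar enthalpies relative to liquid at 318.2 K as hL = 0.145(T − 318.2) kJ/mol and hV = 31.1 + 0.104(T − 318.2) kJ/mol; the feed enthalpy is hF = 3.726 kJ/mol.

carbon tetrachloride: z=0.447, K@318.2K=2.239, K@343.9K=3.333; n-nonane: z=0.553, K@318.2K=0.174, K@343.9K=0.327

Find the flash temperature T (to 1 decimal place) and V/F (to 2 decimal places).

Adiabatic flash: solve Rachford–Rice at each trial T, then check hF = ψ·hV(T) + (1−ψ)·hL(T).
  T = 318.2 K: K = (2.239, 0.174), RR gives ψ = 0.095, H_out = 2.949 kJ/mol
  T = 343.9 K: K = (3.333, 0.327), RR gives ψ = 0.427, H_out = 16.561 kJ/mol
  T = 331.0 K: K = (2.751, 0.241), RR gives ψ = 0.273, H_out = 10.210 kJ/mol
  T = 324.6 K: K = (2.487, 0.206), RR gives ψ = 0.191, H_out = 6.808 kJ/mol
  T = 321.4 K: K = (2.361, 0.189), RR gives ψ = 0.145, H_out = 4.954 kJ/mol
  T = 319.8 K: K = (2.299, 0.182), RR gives ψ = 0.121, H_out = 3.973 kJ/mol
Linear interpolation between T = 318.2 (H_out = 2.949) and T = 319.8 (H_out = 3.973) on hF = 3.726 gives T ≈ 319.4 K, at which ψ = 0.11.

T = 319.4 K, V/F = 0.11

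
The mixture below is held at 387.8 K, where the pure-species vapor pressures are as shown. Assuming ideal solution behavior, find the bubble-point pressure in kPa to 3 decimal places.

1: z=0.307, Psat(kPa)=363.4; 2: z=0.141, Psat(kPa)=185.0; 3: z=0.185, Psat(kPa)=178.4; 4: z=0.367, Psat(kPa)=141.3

Pbub = 222.510 kPa

At the bubble point ψ → 0, so ΣzᵢKᵢ = 1 with Kᵢ = Pᵢˢᵃᵗ/P ⇒ P = ΣzᵢPᵢˢᵃᵗ.
P = 0.307·363.4 + 0.141·185.0 + 0.185·178.4 + 0.367·141.3 = 222.510 kPa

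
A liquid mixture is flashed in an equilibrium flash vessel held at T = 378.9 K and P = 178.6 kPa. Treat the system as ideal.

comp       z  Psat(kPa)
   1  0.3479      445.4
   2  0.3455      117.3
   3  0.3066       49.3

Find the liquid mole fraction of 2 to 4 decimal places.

x_2 = 0.3735

Raoult's law: Kᵢ = Pᵢˢᵃᵗ/P = Pᵢˢᵃᵗ/178.6.
  K_1 = 445.4/178.6 = 2.493841, K_2 = 117.3/178.6 = 0.656775, K_3 = 49.3/178.6 = 0.276036
Material balance + equilibrium reduce to Σ zᵢ(Kᵢ−1)/(1+ψ(Kᵢ−1)) = 0.
Check two-phase: ΣzᵢKᵢ = 1.1792 > 1 and Σzᵢ/Kᵢ = 1.7763 > 1, so g(0) = 0.1792 > 0 and g(1) = -0.7763 < 0.
Newton–Raphson from ψ = 0.3:
  ψ = 0.3000: g = -0.05687, g' = -0.6830 → ψ = 0.2167
  ψ = 0.2167: g = 0.00121, g' = -0.7166 → ψ = 0.2184
Converged at ψ = 0.2184.
Compositions from xᵢ = zᵢ/(1+ψ(Kᵢ−1)), yᵢ = Kᵢxᵢ:
  1: x = 0.2623, y = 0.6542
  2: x = 0.3735, y = 0.2453
  3: x = 0.3642, y = 0.1005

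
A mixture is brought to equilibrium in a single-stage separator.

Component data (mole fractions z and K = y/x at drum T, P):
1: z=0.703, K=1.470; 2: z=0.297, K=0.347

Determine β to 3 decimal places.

β = 0.445

Binary case is linear: z₁(K₁−1)(1+β(K₂−1)) + z₂(K₂−1)(1+β(K₁−1)) = 0
⇒ β = [z₁(K₁−1)+z₂(K₂−1)] / [−(K₁−1)(K₂−1)] = 0.1365/0.3069 = 0.445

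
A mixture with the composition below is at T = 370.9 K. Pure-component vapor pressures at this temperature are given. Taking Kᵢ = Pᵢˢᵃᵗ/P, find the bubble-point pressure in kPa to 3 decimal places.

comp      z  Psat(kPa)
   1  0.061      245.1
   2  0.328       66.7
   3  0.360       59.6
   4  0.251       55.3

At the bubble point ψ → 0, so ΣzᵢKᵢ = 1 with Kᵢ = Pᵢˢᵃᵗ/P ⇒ P = ΣzᵢPᵢˢᵃᵗ.
P = 0.061·245.1 + 0.328·66.7 + 0.360·59.6 + 0.251·55.3 = 72.165 kPa

Pbub = 72.165 kPa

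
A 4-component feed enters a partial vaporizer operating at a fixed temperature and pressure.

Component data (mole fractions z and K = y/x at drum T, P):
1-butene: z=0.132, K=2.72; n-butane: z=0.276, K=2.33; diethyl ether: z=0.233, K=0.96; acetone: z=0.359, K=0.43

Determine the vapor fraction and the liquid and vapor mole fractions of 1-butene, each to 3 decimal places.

ψ = 0.591, x_1-butene = 0.065, y_1-butene = 0.178

Material balance + equilibrium reduce to Σ zᵢ(Kᵢ−1)/(1+ψ(Kᵢ−1)) = 0.
Check two-phase: ΣzᵢKᵢ = 1.380 > 1 and Σzᵢ/Kᵢ = 1.245 > 1, so g(0) = 0.380 > 0 and g(1) = -0.245 < 0.
Iterate (Newton) starting at ψ = 0.5:
  ψ = 0.500: g = 0.0468, g' = -0.518 → ψ = 0.590
  ψ = 0.590: g = 0.0003, g' = -0.515 → ψ = 0.591
Converged at ψ = 0.591.
Compositions from xᵢ = zᵢ/(1+ψ(Kᵢ−1)), yᵢ = Kᵢxᵢ:
  1-butene: x = 0.065, y = 0.178
  n-butane: x = 0.155, y = 0.360
  diethyl ether: x = 0.239, y = 0.229
  acetone: x = 0.541, y = 0.233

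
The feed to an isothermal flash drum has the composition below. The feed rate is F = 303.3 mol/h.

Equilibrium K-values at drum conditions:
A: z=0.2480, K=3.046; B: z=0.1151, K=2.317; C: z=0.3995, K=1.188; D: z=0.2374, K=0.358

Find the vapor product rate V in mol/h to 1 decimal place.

V = 251.4 mol/h

Newton iteration, V/F⁰ = 0.5:
  V/F = 0.5000: g = 0.18641, g' = -0.5503 → V/F = 0.8388
  V/F = 0.8388: g = -0.00652, g' = -0.6557 → V/F = 0.8288
  V/F = 0.8288: g = -0.00005, g' = -0.6460 → V/F = 0.8287
Converged at V/F = 0.8287.
Then V = V/F·F = 0.8287·303.3 = 251.4 mol/h and L = F − V = 51.9 mol/h.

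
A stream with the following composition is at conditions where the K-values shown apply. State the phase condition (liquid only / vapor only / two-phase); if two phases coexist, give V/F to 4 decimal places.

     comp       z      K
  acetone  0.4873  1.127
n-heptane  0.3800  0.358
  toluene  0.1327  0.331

ΣzᵢKᵢ = 0.7292; Σzᵢ/Kᵢ = 1.8947.
Since ΣzᵢKᵢ < 1 the mixture is below its bubble point — single liquid phase.

liquid only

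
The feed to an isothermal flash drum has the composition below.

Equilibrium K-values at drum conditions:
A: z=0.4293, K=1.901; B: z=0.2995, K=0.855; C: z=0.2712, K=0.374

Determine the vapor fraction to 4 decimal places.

Iterate (Newton) starting at ψ = 0.5:
  ψ = 0.5000: g = -0.02728, g' = -0.3981 → ψ = 0.4315
  ψ = 0.4315: g = -0.00041, g' = -0.3874 → ψ = 0.4304
Converged at ψ = 0.4304.

ψ = 0.4304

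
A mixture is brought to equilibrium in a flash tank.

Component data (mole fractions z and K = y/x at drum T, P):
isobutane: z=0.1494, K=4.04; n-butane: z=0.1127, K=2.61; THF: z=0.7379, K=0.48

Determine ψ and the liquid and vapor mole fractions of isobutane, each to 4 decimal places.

Rachford–Rice: g(ψ) = Σ zᵢ(Kᵢ−1)/(1+ψ(Kᵢ−1)) = 0.
Feasibility: ΣzᵢKᵢ = 1.2519, Σzᵢ/Kᵢ = 1.6175 — both > 1, two phases present.
Newton iteration, ψ⁰ = 0.32:
  ψ = 0.3200: g = -0.11033, g' = -0.7691 → ψ = 0.1766
  ψ = 0.1766: g = 0.01434, g' = -1.0037 → ψ = 0.1908
  ψ = 0.1908: g = 0.00025, g' = -0.9698 → ψ = 0.1911
Converged at ψ = 0.1911.
Compositions from xᵢ = zᵢ/(1+ψ(Kᵢ−1)), yᵢ = Kᵢxᵢ:
  isobutane: x = 0.0945, y = 0.3818
  n-butane: x = 0.0862, y = 0.2249
  THF: x = 0.8193, y = 0.3933

ψ = 0.1911, x_isobutane = 0.0945, y_isobutane = 0.3818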